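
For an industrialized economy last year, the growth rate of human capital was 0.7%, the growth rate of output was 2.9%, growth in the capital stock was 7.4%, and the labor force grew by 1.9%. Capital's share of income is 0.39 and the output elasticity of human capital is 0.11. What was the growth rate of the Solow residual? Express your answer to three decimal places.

Labor's share = 1 − 0.39 − 0.11 = 0.5.
The capital stock: 0.39 × 7.4 = 2.886 pp.
Human capital: 0.11 × 0.7 = 0.077 pp.
The labor force: 0.5 × 1.9 = 0.95 pp.
TFP growth = 2.9 − 3.913 = -1.013%.

-1.013%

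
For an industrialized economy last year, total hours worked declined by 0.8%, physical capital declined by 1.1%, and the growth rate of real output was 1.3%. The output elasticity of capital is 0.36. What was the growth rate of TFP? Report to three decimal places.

TFP growth was 2.208%.

Labor's share = 1 − 0.36 = 0.64.
Physical capital: 0.36 × (-1.1) = -0.396 pp.
Total hours worked: 0.64 × (-0.8) = -0.512 pp.
TFP growth = 1.3 + 0.908 = 2.208%.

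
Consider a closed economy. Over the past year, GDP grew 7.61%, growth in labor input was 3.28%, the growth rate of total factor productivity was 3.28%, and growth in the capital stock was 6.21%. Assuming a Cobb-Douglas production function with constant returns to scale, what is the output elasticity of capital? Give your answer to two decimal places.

gY = gA + α·gK + (1−α)·gL, so gY − gA − gL = α(gK − gL).
7.61 − 3.28 − 3.28 = α × (6.21 − 3.28).
1.05 = 2.93 α, so α = 0.3584.

The output elasticity of capital is 0.36.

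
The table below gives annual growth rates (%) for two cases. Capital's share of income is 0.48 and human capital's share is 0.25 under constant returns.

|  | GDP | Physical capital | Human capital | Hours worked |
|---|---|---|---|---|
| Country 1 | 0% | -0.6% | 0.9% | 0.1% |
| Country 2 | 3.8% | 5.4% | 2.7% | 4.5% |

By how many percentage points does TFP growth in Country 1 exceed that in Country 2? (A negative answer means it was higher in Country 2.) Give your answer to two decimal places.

0.72 percentage points

Labor's share = 1 − 0.48 − 0.25 = 0.27.
Country 1: TFP = 0 + 0.288 − 0.225 − 0.027 = 0.036%.
Country 2: TFP = 3.8 − 2.592 − 0.675 − 1.215 = -0.682%.
Difference = 0.036 − (-0.682) = 0.718 pp.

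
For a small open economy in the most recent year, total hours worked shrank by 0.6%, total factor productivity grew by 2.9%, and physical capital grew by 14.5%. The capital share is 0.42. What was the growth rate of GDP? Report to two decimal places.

GDP grew 8.64%.

Labor's share = 1 − 0.42 = 0.58.
Physical capital: 0.42 × 14.5 = 6.09 pp.
Total hours worked: 0.58 × (-0.6) = -0.348 pp.
Output growth = 2.9 + 5.742 = 8.642%.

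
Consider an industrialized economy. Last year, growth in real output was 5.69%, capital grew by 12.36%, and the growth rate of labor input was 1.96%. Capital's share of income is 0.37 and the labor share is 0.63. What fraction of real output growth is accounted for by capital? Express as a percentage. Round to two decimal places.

80.37%

Capital contributed 0.37 × 12.36 = 4.5732 pp.
Share of growth = 4.5732 / 5.69 × 100 = 80.3726%.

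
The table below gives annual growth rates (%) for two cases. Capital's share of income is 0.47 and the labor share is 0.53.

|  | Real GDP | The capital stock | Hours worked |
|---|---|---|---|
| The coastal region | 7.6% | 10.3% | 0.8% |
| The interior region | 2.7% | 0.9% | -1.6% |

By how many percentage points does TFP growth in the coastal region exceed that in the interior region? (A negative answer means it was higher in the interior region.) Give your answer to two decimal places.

Labor's share = 1 − 0.47 = 0.53.
The coastal region: TFP = 7.6 − 4.841 − 0.424 = 2.335%.
The interior region: TFP = 2.7 − 0.423 + 0.848 = 3.125%.
Difference = 2.335 − (3.125) = -0.79 pp.

-0.79 percentage points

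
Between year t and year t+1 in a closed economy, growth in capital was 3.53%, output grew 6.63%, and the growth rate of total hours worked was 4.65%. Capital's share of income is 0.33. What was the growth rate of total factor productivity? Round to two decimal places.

2.35%

Labor's share = 1 − 0.33 = 0.67.
Capital: 0.33 × 3.53 = 1.1649 pp.
Total hours worked: 0.67 × 4.65 = 3.1155 pp.
TFP growth = 6.63 − 4.2804 = 2.3496%.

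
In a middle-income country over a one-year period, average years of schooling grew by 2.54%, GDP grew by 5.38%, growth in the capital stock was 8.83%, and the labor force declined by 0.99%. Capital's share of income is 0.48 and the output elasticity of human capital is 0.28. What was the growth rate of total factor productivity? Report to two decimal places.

0.67%

Labor's share = 1 − 0.48 − 0.28 = 0.24.
The capital stock: 0.48 × 8.83 = 4.2384 pp.
Average years of schooling: 0.28 × 2.54 = 0.7112 pp.
The labor force: 0.24 × (-0.99) = -0.2376 pp.
TFP growth = 5.38 − 4.712 = 0.668%.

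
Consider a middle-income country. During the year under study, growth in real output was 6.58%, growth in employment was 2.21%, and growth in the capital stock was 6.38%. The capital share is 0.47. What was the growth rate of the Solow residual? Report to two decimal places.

Labor's share = 1 − 0.47 = 0.53.
The capital stock: 0.47 × 6.38 = 2.9986 pp.
Employment: 0.53 × 2.21 = 1.1713 pp.
TFP growth = 6.58 − 4.1699 = 2.4101%.

2.41%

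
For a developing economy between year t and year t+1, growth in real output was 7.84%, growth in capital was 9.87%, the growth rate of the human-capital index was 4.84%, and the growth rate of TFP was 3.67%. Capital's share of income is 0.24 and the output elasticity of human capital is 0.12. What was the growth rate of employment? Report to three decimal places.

Labor's share = 1 − 0.24 − 0.12 = 0.64.
gY = gA + 0.24×9.87 + 0.12×4.84 + 0.64×g.
0.64×g = 7.84 − 3.67 − 2.9496 = 1.2204.
g = 1.2204 / 0.64 = 1.90688%.

1.907%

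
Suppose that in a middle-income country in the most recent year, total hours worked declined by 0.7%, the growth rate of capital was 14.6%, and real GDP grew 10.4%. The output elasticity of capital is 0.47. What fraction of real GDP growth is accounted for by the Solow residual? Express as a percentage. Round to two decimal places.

Labor's share = 1 − 0.47 = 0.53.
Capital: 0.47 × 14.6 = 6.862 pp.
Total hours worked: 0.53 × (-0.7) = -0.371 pp.
TFP growth = 10.4 − 6.491 = 3.909%.
TFP share of growth = 3.909 / 10.4 × 100 = 37.5865%.

The Solow residual accounted for 37.59% of growth.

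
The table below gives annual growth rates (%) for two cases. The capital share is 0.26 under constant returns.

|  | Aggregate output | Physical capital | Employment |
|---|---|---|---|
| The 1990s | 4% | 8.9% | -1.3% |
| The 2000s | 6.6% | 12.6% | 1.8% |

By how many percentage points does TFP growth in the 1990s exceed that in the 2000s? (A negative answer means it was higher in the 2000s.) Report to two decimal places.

Labor's share = 1 − 0.26 = 0.74.
The 1990s: TFP = 4 − 2.314 + 0.962 = 2.648%.
The 2000s: TFP = 6.6 − 3.276 − 1.332 = 1.992%.
Difference = 2.648 − (1.992) = 0.656 pp.

0.66 percentage points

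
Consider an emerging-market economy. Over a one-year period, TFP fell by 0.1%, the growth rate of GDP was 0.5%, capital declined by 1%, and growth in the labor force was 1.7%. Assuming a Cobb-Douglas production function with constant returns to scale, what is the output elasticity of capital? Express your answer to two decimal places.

The output elasticity of capital is 0.41.

gY = gA + α·gK + (1−α)·gL, so gY − gA − gL = α(gK − gL).
0.5 + 0.1 − 1.7 = α × (-1 − 1.7).
-1.1 = -2.7 α, so α = 0.4074.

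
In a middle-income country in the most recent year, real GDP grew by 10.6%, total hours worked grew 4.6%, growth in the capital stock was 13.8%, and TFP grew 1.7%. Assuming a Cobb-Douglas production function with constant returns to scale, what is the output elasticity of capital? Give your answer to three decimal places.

gY = gA + α·gK + (1−α)·gL, so gY − gA − gL = α(gK − gL).
10.6 − 1.7 − 4.6 = α × (13.8 − 4.6).
4.3 = 9.2 α, so α = 0.46739.

The output elasticity of capital is 0.467.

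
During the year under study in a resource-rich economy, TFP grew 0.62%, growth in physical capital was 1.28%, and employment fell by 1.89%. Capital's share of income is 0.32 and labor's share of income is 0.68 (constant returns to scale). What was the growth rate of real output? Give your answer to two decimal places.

Labor's share = 1 − 0.32 = 0.68.
Physical capital: 0.32 × 1.28 = 0.4096 pp.
Employment: 0.68 × (-1.89) = -1.2852 pp.
Output growth = 0.62 + (-0.8756) = -0.2556%.

-0.26%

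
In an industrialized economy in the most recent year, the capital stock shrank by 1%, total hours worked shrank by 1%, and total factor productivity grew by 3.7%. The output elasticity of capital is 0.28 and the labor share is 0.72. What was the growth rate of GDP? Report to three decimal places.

2.700%

Labor's share = 1 − 0.28 = 0.72.
The capital stock: 0.28 × (-1) = -0.28 pp.
Total hours worked: 0.72 × (-1) = -0.72 pp.
Output growth = 3.7 + (-1) = 2.7%.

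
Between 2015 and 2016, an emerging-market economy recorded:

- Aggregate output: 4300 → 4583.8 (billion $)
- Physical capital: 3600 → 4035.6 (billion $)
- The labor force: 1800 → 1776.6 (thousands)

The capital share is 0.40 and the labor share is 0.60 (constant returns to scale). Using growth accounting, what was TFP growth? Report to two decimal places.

2.54%

Aggregate output growth = (4583.8 − 4300) / 4300 = 6.6%.
Physical capital growth = (4035.6 − 3600) / 3600 = 12.1%.
The labor force growth = (1776.6 − 1800) / 1800 = -1.3%.
Labor's share = 1 − 0.4 = 0.6.
Physical capital: 0.4 × 12.1 = 4.84 pp.
The labor force: 0.6 × (-1.3) = -0.78 pp.
TFP growth = 6.6 − 4.06 = 2.54%.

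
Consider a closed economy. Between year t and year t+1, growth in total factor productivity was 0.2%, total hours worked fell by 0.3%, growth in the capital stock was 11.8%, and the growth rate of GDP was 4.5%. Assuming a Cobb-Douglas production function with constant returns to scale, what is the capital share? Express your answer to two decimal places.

gY = gA + α·gK + (1−α)·gL, so gY − gA − gL = α(gK − gL).
4.5 − 0.2 + 0.3 = α × (11.8 − (-0.3)).
4.6 = 12.1 α, so α = 0.3802.

The capital share is 0.38.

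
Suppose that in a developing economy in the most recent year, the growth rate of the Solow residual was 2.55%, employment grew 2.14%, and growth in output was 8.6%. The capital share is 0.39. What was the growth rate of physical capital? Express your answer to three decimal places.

Labor's share = 1 − 0.39 = 0.61.
gY = gA + 0.61×2.14 + 0.39×g.
0.39×g = 8.6 − 2.55 − 1.3054 = 4.7446.
g = 4.7446 / 0.39 = 12.16564%.

Physical capital growth was 12.166%.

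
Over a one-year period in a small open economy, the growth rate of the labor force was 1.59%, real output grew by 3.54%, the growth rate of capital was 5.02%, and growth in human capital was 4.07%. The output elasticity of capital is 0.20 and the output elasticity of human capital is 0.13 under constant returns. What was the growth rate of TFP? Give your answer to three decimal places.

0.942%

Labor's share = 1 − 0.2 − 0.13 = 0.67.
Capital: 0.2 × 5.02 = 1.004 pp.
Human capital: 0.13 × 4.07 = 0.5291 pp.
The labor force: 0.67 × 1.59 = 1.0653 pp.
TFP growth = 3.54 − 2.5984 = 0.9416%.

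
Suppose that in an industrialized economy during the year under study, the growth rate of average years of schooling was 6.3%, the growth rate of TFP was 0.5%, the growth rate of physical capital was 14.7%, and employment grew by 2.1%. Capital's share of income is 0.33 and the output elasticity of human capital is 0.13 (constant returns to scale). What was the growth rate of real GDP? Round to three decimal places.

7.304%

Labor's share = 1 − 0.33 − 0.13 = 0.54.
Physical capital: 0.33 × 14.7 = 4.851 pp.
Average years of schooling: 0.13 × 6.3 = 0.819 pp.
Employment: 0.54 × 2.1 = 1.134 pp.
Output growth = 0.5 + 6.804 = 7.304%.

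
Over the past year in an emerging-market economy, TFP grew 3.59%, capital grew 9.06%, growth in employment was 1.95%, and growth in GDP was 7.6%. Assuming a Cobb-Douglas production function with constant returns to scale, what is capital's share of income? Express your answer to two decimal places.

α = 0.29

gY = gA + α·gK + (1−α)·gL, so gY − gA − gL = α(gK − gL).
7.6 − 3.59 − 1.95 = α × (9.06 − 1.95).
2.06 = 7.11 α, so α = 0.2897.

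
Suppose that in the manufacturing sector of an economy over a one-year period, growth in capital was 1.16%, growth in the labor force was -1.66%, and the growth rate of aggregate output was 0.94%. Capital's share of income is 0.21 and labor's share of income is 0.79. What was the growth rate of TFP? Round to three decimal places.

2.008%

Labor's share = 1 − 0.21 = 0.79.
Capital: 0.21 × 1.16 = 0.2436 pp.
The labor force: 0.79 × (-1.66) = -1.3114 pp.
TFP growth = 0.94 + 1.0678 = 2.0078%.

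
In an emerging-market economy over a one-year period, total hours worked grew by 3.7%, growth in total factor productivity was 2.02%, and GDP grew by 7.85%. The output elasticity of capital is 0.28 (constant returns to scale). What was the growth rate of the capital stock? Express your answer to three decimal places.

11.307%

Labor's share = 1 − 0.28 = 0.72.
gY = gA + 0.72×3.7 + 0.28×g.
0.28×g = 7.85 − 2.02 − 2.664 = 3.166.
g = 3.166 / 0.28 = 11.30714%.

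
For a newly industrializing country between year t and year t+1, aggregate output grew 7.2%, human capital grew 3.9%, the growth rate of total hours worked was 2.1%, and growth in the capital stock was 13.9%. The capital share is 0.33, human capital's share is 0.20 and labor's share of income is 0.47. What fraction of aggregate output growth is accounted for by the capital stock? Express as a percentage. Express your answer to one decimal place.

The capital stock contributed 0.33 × 13.9 = 4.587 pp.
Share of growth = 4.587 / 7.2 × 100 = 63.708%.

The capital stock accounted for 63.7% of growth.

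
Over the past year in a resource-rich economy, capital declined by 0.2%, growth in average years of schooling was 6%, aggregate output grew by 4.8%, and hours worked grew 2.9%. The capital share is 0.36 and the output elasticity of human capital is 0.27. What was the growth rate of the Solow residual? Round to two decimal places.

The Solow residual grew 2.18%.

Labor's share = 1 − 0.36 − 0.27 = 0.37.
Capital: 0.36 × (-0.2) = -0.072 pp.
Average years of schooling: 0.27 × 6 = 1.62 pp.
Hours worked: 0.37 × 2.9 = 1.073 pp.
TFP growth = 4.8 − 2.621 = 2.179%.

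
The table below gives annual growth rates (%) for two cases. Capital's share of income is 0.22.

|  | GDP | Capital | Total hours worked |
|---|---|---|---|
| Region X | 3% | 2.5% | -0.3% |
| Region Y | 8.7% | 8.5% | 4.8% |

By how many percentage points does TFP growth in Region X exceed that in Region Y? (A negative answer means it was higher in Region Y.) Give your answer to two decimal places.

-0.40 percentage points

Labor's share = 1 − 0.22 = 0.78.
Region X: TFP = 3 − 0.55 + 0.234 = 2.684%.
Region Y: TFP = 8.7 − 1.87 − 3.744 = 3.086%.
Difference = 2.684 − (3.086) = -0.402 pp.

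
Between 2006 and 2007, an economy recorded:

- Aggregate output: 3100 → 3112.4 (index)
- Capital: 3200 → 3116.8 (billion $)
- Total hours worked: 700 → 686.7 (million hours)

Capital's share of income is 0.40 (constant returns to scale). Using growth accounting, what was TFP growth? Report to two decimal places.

Aggregate output growth = (3112.4 − 3100) / 3100 = 0.4%.
Capital growth = (3116.8 − 3200) / 3200 = -2.6%.
Total hours worked growth = (686.7 − 700) / 700 = -1.9%.
Labor's share = 1 − 0.4 = 0.6.
Capital: 0.4 × (-2.6) = -1.04 pp.
Total hours worked: 0.6 × (-1.9) = -1.14 pp.
TFP growth = 0.4 + 2.18 = 2.58%.

2.58%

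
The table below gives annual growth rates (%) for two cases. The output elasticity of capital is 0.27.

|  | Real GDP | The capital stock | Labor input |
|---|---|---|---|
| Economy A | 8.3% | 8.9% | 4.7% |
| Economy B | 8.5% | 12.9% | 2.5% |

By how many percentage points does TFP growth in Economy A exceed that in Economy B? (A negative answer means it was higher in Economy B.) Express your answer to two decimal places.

-0.73 percentage points

Labor's share = 1 − 0.27 = 0.73.
Economy A: TFP = 8.3 − 2.403 − 3.431 = 2.466%.
Economy B: TFP = 8.5 − 3.483 − 1.825 = 3.192%.
Difference = 2.466 − (3.192) = -0.726 pp.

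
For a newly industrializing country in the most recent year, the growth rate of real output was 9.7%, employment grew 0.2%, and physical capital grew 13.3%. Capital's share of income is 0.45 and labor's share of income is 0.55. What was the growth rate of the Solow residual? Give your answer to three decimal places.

3.605%

Labor's share = 1 − 0.45 = 0.55.
Physical capital: 0.45 × 13.3 = 5.985 pp.
Employment: 0.55 × 0.2 = 0.11 pp.
TFP growth = 9.7 − 6.095 = 3.605%.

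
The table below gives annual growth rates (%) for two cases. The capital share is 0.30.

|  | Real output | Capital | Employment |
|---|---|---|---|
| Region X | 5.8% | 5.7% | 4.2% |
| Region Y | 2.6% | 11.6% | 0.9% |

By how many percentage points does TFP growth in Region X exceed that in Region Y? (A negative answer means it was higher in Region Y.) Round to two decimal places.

Labor's share = 1 − 0.3 = 0.7.
Region X: TFP = 5.8 − 1.71 − 2.94 = 1.15%.
Region Y: TFP = 2.6 − 3.48 − 0.63 = -1.51%.
Difference = 1.15 − (-1.51) = 2.66 pp.

2.66 percentage points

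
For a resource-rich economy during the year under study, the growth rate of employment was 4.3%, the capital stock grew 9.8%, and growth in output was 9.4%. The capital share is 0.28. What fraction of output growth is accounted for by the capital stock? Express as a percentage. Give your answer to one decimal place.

The capital stock contributed 0.28 × 9.8 = 2.744 pp.
Share of growth = 2.744 / 9.4 × 100 = 29.191%.

29.2%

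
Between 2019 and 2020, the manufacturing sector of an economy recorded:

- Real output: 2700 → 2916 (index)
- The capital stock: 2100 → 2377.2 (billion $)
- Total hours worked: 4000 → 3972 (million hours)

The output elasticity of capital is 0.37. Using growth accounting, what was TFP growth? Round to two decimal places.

3.56%

Real output growth = (2916 − 2700) / 2700 = 8%.
The capital stock growth = (2377.2 − 2100) / 2100 = 13.2%.
Total hours worked growth = (3972 − 4000) / 4000 = -0.7%.
Labor's share = 1 − 0.37 = 0.63.
The capital stock: 0.37 × 13.2 = 4.884 pp.
Total hours worked: 0.63 × (-0.7) = -0.441 pp.
TFP growth = 8 − 4.443 = 3.557%.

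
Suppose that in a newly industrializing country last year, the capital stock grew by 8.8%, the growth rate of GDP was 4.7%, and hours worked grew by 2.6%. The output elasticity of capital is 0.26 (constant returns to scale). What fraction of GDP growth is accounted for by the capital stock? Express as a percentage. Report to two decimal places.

48.68%

The capital stock contributed 0.26 × 8.8 = 2.288 pp.
Share of growth = 2.288 / 4.7 × 100 = 48.6809%.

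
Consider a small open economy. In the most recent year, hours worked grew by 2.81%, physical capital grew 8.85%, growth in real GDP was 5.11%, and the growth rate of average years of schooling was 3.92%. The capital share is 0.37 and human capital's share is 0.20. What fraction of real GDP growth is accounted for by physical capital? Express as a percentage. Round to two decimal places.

Physical capital contributed 0.37 × 8.85 = 3.2745 pp.
Share of growth = 3.2745 / 5.11 × 100 = 64.0802%.

Physical capital accounted for 64.08% of growth.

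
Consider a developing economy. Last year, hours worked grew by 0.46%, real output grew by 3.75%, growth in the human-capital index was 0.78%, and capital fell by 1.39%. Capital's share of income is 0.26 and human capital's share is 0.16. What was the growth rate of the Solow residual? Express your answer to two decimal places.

Labor's share = 1 − 0.26 − 0.16 = 0.58.
Capital: 0.26 × (-1.39) = -0.3614 pp.
The human-capital index: 0.16 × 0.78 = 0.1248 pp.
Hours worked: 0.58 × 0.46 = 0.2668 pp.
TFP growth = 3.75 − 0.0302 = 3.7198%.

3.72%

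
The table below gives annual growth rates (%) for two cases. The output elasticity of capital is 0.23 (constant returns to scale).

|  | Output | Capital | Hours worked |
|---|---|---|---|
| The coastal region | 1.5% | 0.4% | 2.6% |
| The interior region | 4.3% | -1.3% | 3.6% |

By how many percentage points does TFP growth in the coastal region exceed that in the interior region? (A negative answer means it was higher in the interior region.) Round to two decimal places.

Labor's share = 1 − 0.23 = 0.77.
The coastal region: TFP = 1.5 − 0.092 − 2.002 = -0.594%.
The interior region: TFP = 4.3 + 0.299 − 2.772 = 1.827%.
Difference = -0.594 − (1.827) = -2.421 pp.

-2.42 percentage points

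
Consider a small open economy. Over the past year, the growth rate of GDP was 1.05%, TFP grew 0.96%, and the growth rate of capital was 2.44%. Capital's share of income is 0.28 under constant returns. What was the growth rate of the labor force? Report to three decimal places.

-0.824%

Labor's share = 1 − 0.28 = 0.72.
gY = gA + 0.28×2.44 + 0.72×g.
0.72×g = 1.05 − 0.96 − 0.6832 = -0.5932.
g = -0.5932 / 0.72 = -0.82389%.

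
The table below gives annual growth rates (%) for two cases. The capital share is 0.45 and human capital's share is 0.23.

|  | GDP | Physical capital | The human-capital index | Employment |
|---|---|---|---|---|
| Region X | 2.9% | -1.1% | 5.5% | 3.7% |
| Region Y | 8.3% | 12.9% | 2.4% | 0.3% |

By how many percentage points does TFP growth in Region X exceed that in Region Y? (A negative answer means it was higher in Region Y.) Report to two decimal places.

-0.90 percentage points

Labor's share = 1 − 0.45 − 0.23 = 0.32.
Region X: TFP = 2.9 + 0.495 − 1.265 − 1.184 = 0.946%.
Region Y: TFP = 8.3 − 5.805 − 0.552 − 0.096 = 1.847%.
Difference = 0.946 − (1.847) = -0.901 pp.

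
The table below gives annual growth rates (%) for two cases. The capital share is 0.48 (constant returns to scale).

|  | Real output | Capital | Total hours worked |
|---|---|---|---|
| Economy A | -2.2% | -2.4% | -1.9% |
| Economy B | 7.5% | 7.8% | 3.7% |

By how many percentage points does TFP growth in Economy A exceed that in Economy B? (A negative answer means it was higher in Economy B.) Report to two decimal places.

-1.89 percentage points

Labor's share = 1 − 0.48 = 0.52.
Economy A: TFP = -2.2 + 1.152 + 0.988 = -0.06%.
Economy B: TFP = 7.5 − 3.744 − 1.924 = 1.832%.
Difference = -0.06 − (1.832) = -1.892 pp.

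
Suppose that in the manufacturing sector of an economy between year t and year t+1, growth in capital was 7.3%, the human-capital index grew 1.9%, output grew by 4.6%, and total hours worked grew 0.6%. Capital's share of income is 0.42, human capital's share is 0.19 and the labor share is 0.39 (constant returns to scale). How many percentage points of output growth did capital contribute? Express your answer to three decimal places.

3.066

Contribution = share × growth = 0.42 × 7.3 = 3.066 pp.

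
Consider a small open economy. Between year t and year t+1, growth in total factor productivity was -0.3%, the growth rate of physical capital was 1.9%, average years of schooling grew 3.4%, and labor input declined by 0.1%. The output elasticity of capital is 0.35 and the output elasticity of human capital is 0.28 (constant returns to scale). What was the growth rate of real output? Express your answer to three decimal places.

1.280%

Labor's share = 1 − 0.35 − 0.28 = 0.37.
Physical capital: 0.35 × 1.9 = 0.665 pp.
Average years of schooling: 0.28 × 3.4 = 0.952 pp.
Labor input: 0.37 × (-0.1) = -0.037 pp.
Output growth = -0.3 + 1.58 = 1.28%.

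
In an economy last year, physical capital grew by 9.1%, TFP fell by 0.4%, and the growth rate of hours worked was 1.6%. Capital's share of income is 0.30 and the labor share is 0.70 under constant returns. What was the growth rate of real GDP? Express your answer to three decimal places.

Real GDP growth was 3.450%.

Labor's share = 1 − 0.3 = 0.7.
Physical capital: 0.3 × 9.1 = 2.73 pp.
Hours worked: 0.7 × 1.6 = 1.12 pp.
Output growth = -0.4 + 3.85 = 3.45%.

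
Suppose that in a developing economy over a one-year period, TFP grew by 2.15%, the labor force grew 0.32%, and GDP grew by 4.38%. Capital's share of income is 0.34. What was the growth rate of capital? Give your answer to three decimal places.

5.938%

Labor's share = 1 − 0.34 = 0.66.
gY = gA + 0.66×0.32 + 0.34×g.
0.34×g = 4.38 − 2.15 − 0.2112 = 2.0188.
g = 2.0188 / 0.34 = 5.93765%.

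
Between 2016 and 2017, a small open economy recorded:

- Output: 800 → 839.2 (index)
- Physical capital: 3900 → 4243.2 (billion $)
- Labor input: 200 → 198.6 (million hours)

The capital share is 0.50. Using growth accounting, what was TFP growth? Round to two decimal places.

TFP grew 0.85%.

Output growth = (839.2 − 800) / 800 = 4.9%.
Physical capital growth = (4243.2 − 3900) / 3900 = 8.8%.
Labor input growth = (198.6 − 200) / 200 = -0.7%.
Labor's share = 1 − 0.5 = 0.5.
Physical capital: 0.5 × 8.8 = 4.4 pp.
Labor input: 0.5 × (-0.7) = -0.35 pp.
TFP growth = 4.9 − 4.05 = 0.85%.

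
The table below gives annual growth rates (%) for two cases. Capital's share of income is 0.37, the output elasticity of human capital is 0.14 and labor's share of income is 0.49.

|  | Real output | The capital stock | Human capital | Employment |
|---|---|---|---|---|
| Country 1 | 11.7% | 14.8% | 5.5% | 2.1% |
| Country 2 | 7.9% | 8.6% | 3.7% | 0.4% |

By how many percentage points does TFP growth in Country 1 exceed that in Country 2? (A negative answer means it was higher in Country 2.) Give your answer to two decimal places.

Labor's share = 1 − 0.37 − 0.14 = 0.49.
Country 1: TFP = 11.7 − 5.476 − 0.77 − 1.029 = 4.425%.
Country 2: TFP = 7.9 − 3.182 − 0.518 − 0.196 = 4.004%.
Difference = 4.425 − (4.004) = 0.421 pp.

0.42 percentage points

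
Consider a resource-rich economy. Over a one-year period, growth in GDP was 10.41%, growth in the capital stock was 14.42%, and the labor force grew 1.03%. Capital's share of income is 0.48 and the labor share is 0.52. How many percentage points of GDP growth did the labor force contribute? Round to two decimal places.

Labor's share = 1 − 0.48 = 0.52.
Contribution = share × growth = 0.52 × 1.03 = 0.5356 pp.

0.54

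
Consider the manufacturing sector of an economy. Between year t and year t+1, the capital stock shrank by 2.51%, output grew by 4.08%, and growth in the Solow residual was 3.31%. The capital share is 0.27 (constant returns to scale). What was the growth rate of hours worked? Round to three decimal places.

1.983%

Labor's share = 1 − 0.27 = 0.73.
gY = gA + 0.27×(-2.51) + 0.73×g.
0.73×g = 4.08 − 3.31 + 0.6777 = 1.4477.
g = 1.4477 / 0.73 = 1.98315%.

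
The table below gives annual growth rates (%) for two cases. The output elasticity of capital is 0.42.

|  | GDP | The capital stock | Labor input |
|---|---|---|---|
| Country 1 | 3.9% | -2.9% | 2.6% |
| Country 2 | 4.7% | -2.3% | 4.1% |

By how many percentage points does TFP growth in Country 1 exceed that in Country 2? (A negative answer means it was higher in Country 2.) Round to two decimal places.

Labor's share = 1 − 0.42 = 0.58.
Country 1: TFP = 3.9 + 1.218 − 1.508 = 3.61%.
Country 2: TFP = 4.7 + 0.966 − 2.378 = 3.288%.
Difference = 3.61 − (3.288) = 0.322 pp.

0.32 percentage points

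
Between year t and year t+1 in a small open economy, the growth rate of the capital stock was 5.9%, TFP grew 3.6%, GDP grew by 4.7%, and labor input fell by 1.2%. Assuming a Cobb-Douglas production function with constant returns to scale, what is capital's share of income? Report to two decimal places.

gY = gA + α·gK + (1−α)·gL, so gY − gA − gL = α(gK − gL).
4.7 − 3.6 + 1.2 = α × (5.9 − (-1.2)).
2.3 = 7.1 α, so α = 0.3239.

α = 0.32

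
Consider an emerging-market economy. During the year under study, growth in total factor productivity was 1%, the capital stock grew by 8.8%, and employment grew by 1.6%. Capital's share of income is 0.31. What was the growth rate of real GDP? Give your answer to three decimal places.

4.832%

Labor's share = 1 − 0.31 = 0.69.
The capital stock: 0.31 × 8.8 = 2.728 pp.
Employment: 0.69 × 1.6 = 1.104 pp.
Output growth = 1 + 3.832 = 4.832%.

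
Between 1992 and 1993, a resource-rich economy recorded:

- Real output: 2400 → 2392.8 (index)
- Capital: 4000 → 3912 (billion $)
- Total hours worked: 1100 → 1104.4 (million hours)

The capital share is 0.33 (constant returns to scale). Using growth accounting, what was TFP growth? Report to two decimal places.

0.16%

Real output growth = (2392.8 − 2400) / 2400 = -0.3%.
Capital growth = (3912 − 4000) / 4000 = -2.2%.
Total hours worked growth = (1104.4 − 1100) / 1100 = 0.4%.
Labor's share = 1 − 0.33 = 0.67.
Capital: 0.33 × (-2.2) = -0.726 pp.
Total hours worked: 0.67 × 0.4 = 0.268 pp.
TFP growth = -0.3 + 0.458 = 0.158%.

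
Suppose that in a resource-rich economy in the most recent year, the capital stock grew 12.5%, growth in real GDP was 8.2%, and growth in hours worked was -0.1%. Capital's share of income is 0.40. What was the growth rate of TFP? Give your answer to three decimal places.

TFP grew 3.260%.

Labor's share = 1 − 0.4 = 0.6.
The capital stock: 0.4 × 12.5 = 5 pp.
Hours worked: 0.6 × (-0.1) = -0.06 pp.
TFP growth = 8.2 − 4.94 = 3.26%.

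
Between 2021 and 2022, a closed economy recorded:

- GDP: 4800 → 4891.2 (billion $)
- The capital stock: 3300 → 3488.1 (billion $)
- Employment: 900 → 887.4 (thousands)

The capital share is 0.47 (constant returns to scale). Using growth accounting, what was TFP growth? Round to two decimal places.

GDP growth = (4891.2 − 4800) / 4800 = 1.9%.
The capital stock growth = (3488.1 − 3300) / 3300 = 5.7%.
Employment growth = (887.4 − 900) / 900 = -1.4%.
Labor's share = 1 − 0.47 = 0.53.
The capital stock: 0.47 × 5.7 = 2.679 pp.
Employment: 0.53 × (-1.4) = -0.742 pp.
TFP growth = 1.9 − 1.937 = -0.037%.

-0.04%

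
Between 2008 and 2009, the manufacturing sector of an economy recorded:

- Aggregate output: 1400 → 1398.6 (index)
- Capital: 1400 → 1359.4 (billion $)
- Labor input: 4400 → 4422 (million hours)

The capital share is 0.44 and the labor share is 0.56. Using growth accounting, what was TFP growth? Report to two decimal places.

Aggregate output growth = (1398.6 − 1400) / 1400 = -0.1%.
Capital growth = (1359.4 − 1400) / 1400 = -2.9%.
Labor input growth = (4422 − 4400) / 4400 = 0.5%.
Labor's share = 1 − 0.44 = 0.56.
Capital: 0.44 × (-2.9) = -1.276 pp.
Labor input: 0.56 × 0.5 = 0.28 pp.
TFP growth = -0.1 + 0.996 = 0.896%.

0.90%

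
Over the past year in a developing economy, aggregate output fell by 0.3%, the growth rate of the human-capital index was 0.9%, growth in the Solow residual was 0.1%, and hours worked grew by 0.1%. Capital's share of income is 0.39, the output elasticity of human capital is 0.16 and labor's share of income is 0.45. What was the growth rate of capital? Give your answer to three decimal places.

Labor's share = 1 − 0.39 − 0.16 = 0.45.
gY = gA + 0.16×0.9 + 0.45×0.1 + 0.39×g.
0.39×g = -0.3 − 0.1 − 0.189 = -0.589.
g = -0.589 / 0.39 = -1.51026%.

-1.510%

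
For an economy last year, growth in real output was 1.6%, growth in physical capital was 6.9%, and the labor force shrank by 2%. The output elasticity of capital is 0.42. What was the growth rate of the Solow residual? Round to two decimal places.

Labor's share = 1 − 0.42 = 0.58.
Physical capital: 0.42 × 6.9 = 2.898 pp.
The labor force: 0.58 × (-2) = -1.16 pp.
TFP growth = 1.6 − 1.738 = -0.138%.

-0.14%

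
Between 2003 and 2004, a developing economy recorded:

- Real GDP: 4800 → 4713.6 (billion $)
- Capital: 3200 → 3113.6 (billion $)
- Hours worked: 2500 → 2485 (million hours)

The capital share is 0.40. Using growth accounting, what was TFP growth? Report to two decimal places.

Real GDP growth = (4713.6 − 4800) / 4800 = -1.8%.
Capital growth = (3113.6 − 3200) / 3200 = -2.7%.
Hours worked growth = (2485 − 2500) / 2500 = -0.6%.
Labor's share = 1 − 0.4 = 0.6.
Capital: 0.4 × (-2.7) = -1.08 pp.
Hours worked: 0.6 × (-0.6) = -0.36 pp.
TFP growth = -1.8 + 1.44 = -0.36%.

-0.36%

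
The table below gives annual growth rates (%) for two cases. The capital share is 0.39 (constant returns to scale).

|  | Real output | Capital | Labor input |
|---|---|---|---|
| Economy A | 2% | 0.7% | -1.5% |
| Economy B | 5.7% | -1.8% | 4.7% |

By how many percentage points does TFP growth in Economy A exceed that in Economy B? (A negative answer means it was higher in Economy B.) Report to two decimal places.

-0.89 percentage points

Labor's share = 1 − 0.39 = 0.61.
Economy A: TFP = 2 − 0.273 + 0.915 = 2.642%.
Economy B: TFP = 5.7 + 0.702 − 2.867 = 3.535%.
Difference = 2.642 − (3.535) = -0.893 pp.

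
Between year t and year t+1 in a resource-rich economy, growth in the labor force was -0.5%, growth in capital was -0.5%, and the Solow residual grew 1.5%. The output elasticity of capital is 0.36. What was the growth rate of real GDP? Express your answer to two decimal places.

1.00%

Labor's share = 1 − 0.36 = 0.64.
Capital: 0.36 × (-0.5) = -0.18 pp.
The labor force: 0.64 × (-0.5) = -0.32 pp.
Output growth = 1.5 + (-0.5) = 1%.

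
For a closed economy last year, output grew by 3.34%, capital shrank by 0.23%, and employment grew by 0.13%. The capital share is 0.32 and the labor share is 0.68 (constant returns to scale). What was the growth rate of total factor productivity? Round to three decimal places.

Labor's share = 1 − 0.32 = 0.68.
Capital: 0.32 × (-0.23) = -0.0736 pp.
Employment: 0.68 × 0.13 = 0.0884 pp.
TFP growth = 3.34 − 0.0148 = 3.3252%.

3.325%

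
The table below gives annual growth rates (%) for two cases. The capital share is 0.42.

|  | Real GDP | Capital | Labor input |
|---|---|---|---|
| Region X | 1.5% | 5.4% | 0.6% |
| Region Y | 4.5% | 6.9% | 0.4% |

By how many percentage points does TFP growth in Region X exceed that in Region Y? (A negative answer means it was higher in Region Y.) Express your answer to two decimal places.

Labor's share = 1 − 0.42 = 0.58.
Region X: TFP = 1.5 − 2.268 − 0.348 = -1.116%.
Region Y: TFP = 4.5 − 2.898 − 0.232 = 1.37%.
Difference = -1.116 − (1.37) = -2.486 pp.

-2.49 percentage points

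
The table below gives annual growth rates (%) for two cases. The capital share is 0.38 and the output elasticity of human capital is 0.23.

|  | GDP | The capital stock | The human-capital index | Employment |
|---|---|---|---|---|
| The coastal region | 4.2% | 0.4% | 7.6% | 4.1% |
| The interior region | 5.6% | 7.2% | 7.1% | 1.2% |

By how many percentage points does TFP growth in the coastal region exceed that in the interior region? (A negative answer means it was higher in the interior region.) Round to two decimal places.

Labor's share = 1 − 0.38 − 0.23 = 0.39.
The coastal region: TFP = 4.2 − 0.152 − 1.748 − 1.599 = 0.701%.
The interior region: TFP = 5.6 − 2.736 − 1.633 − 0.468 = 0.763%.
Difference = 0.701 − (0.763) = -0.062 pp.

-0.06 percentage points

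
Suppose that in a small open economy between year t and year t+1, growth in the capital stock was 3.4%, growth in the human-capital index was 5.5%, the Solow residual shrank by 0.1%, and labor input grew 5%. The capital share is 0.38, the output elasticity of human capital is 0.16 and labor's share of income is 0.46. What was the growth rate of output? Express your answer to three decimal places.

Labor's share = 1 − 0.38 − 0.16 = 0.46.
The capital stock: 0.38 × 3.4 = 1.292 pp.
The human-capital index: 0.16 × 5.5 = 0.88 pp.
Labor input: 0.46 × 5 = 2.3 pp.
Output growth = -0.1 + 4.472 = 4.372%.

4.372%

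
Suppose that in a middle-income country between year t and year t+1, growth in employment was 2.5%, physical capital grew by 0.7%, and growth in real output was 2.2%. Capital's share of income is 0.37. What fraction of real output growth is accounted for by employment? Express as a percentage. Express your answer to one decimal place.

Labor's share = 1 − 0.37 = 0.63.
Employment contributed 0.63 × 2.5 = 1.575 pp.
Share of growth = 1.575 / 2.2 × 100 = 71.591%.

Employment accounted for 71.6% of growth.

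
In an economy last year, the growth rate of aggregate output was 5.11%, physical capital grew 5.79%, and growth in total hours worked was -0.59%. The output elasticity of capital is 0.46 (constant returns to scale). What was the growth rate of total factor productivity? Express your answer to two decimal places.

Total factor productivity growth was 2.77%.

Labor's share = 1 − 0.46 = 0.54.
Physical capital: 0.46 × 5.79 = 2.6634 pp.
Total hours worked: 0.54 × (-0.59) = -0.3186 pp.
TFP growth = 5.11 − 2.3448 = 2.7652%.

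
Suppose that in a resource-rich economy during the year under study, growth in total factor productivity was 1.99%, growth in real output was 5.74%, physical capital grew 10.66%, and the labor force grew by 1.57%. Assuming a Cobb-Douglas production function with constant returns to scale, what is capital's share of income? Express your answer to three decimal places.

gY = gA + α·gK + (1−α)·gL, so gY − gA − gL = α(gK − gL).
5.74 − 1.99 − 1.57 = α × (10.66 − 1.57).
2.18 = 9.09 α, so α = 0.23982.

Capital's share of income is 0.240.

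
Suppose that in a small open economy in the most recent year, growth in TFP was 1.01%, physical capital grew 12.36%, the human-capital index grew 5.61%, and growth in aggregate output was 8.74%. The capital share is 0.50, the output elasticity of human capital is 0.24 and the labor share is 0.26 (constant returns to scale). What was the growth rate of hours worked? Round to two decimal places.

Labor's share = 1 − 0.5 − 0.24 = 0.26.
gY = gA + 0.5×12.36 + 0.24×5.61 + 0.26×g.
0.26×g = 8.74 − 1.01 − 7.5264 = 0.2036.
g = 0.2036 / 0.26 = 0.7831%.

0.78%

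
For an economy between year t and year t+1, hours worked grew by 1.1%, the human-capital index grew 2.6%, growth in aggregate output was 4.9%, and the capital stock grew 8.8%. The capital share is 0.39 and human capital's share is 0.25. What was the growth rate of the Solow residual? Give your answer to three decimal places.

The Solow residual growth was 0.422%.

Labor's share = 1 − 0.39 − 0.25 = 0.36.
The capital stock: 0.39 × 8.8 = 3.432 pp.
The human-capital index: 0.25 × 2.6 = 0.65 pp.
Hours worked: 0.36 × 1.1 = 0.396 pp.
TFP growth = 4.9 − 4.478 = 0.422%.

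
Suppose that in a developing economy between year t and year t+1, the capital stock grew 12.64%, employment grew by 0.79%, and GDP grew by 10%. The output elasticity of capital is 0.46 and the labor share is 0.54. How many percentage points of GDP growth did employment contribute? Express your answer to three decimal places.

Labor's share = 1 − 0.46 = 0.54.
Contribution = share × growth = 0.54 × 0.79 = 0.4266 pp.

0.427 pp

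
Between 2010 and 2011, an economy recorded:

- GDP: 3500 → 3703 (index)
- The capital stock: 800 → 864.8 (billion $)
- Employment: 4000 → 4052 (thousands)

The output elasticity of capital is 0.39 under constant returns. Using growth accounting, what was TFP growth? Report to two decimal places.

TFP growth was 1.85%.

GDP growth = (3703 − 3500) / 3500 = 5.8%.
The capital stock growth = (864.8 − 800) / 800 = 8.1%.
Employment growth = (4052 − 4000) / 4000 = 1.3%.
Labor's share = 1 − 0.39 = 0.61.
The capital stock: 0.39 × 8.1 = 3.159 pp.
Employment: 0.61 × 1.3 = 0.793 pp.
TFP growth = 5.8 − 3.952 = 1.848%.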